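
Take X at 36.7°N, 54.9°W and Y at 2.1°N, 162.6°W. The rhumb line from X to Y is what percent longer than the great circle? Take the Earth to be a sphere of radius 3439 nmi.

2.6%

Great circle: σ = 1.7944 rad → d_gc = Rσ = 6170.8 nmi
Rhumb: Δφ = -0.6039, Δλ = -1.8797, Δψ = -0.6528, q = Δφ/Δψ = 0.9251 → d_rh = R√(Δφ²+q²Δλ²) = 6330.4 nmi
Excess = (6330.4 − 6170.8) / 6170.8 = 159.6 / 6170.8 = 2.59% ≈ 2.6%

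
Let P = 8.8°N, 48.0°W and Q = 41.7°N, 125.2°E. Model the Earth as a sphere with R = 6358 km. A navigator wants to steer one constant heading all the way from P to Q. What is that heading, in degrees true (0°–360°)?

77.9°

Meridional parts: M(φ₁)=+0.1542, M(φ₂)=+0.8021 → ΔM = +0.6479;  Δλ = +3.0229 rad
tan C = Δλ / ΔM = +4.6654 → C = 77.90°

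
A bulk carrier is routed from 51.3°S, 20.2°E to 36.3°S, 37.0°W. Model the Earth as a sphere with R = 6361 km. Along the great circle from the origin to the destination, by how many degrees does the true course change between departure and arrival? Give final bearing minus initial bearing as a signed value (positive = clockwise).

At departure: θ₁ = atan2(sin Δλ cos φ₂, cos φ₁ sin φ₂ − sin φ₁ cos φ₂ cos Δλ) = 267.51°
At arrival: θ₂ = atan2(sin Δλ cos φ₁, −cos φ₂ sin φ₁ + sin φ₂ cos φ₁ cos Δλ) = 309.19°
Δθ = θ₂ − θ₁ = +41.7°

+41.7°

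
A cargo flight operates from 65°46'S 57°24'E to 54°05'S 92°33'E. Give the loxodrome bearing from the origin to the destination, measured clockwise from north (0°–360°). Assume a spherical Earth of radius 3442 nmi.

Δψ = ln[tan(π/4+φ₂/2)/tan(π/4+φ₁/2)] = +0.4119
Δλ = +0.6135 rad (taken the short way round)
course = atan2(Δλ, Δψ) = 56.12°

56.1°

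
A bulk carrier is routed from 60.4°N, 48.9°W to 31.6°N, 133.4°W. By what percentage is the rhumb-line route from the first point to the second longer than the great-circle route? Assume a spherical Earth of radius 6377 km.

5.5%

Great circle: σ = 1.0519 rad → d_gc = Rσ = 6707.9 km
Rhumb: Δφ = -0.5027, Δλ = -1.4748, Δψ = -0.7492, q = Δφ/Δψ = 0.6709 → d_rh = R√(Δφ²+q²Δλ²) = 7077.5 km
Excess = (7077.5 − 6707.9) / 6707.9 = 369.6 / 6707.9 = 5.51% ≈ 5.5%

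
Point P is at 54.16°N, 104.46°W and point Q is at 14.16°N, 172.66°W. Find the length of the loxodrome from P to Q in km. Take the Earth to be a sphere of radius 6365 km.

7479 km

Rhumb course C = atan2(Δλ, Δψ) with Δψ = ln[tan(π/4+φ₂/2)/tan(π/4+φ₁/2)] = -0.8792, Δλ = -1.1903 → C = 233.55°
d = R·|Δφ| / |cos C| = 6365·0.69813 / 0.59415 = 7479 km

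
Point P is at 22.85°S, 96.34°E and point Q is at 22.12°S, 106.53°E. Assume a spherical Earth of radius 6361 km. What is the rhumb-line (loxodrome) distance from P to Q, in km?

1048 km

Δψ = ln[tan(π/4+φ₂/2)/tan(π/4+φ₁/2)] = +0.0138;  Δφ = +0.0127 rad,  Δλ = +0.1778 rad
q = Δφ/Δψ = 0.9240
d = R·√(Δφ² + q²Δλ²) = 6361·0.16482 = 1048 km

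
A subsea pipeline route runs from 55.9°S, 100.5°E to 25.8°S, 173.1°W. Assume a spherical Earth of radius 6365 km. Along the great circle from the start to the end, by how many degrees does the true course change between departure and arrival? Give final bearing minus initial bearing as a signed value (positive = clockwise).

Initial bearing θ₁ = atan2(sin Δλ cos φ₂, cos φ₁ sin φ₂ − sin φ₁ cos φ₂ cos Δλ) = 102.38°
Final bearing θ₂ = (initial bearing from the destination back to the start) + 180° = 37.46°
Δθ = θ₂ − θ₁ = -64.9°

-64.9°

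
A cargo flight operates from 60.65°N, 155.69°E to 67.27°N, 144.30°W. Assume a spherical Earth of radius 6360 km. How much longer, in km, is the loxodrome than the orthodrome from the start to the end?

112 km

Great circle: cos σ = sin φ₁ sin φ₂ + cos φ₁ cos φ₂ cos Δλ,  σ = 0.4542 rad → d_gc = 2888.7 km
Rhumb line: Δψ = +0.2646, q = Δφ/Δψ = 0.4367, d_rh = R√(Δφ²+q²Δλ²) = 3000.4 km
Excess = 3000.4 − 2888.7 = 111.7 ≈ 112 km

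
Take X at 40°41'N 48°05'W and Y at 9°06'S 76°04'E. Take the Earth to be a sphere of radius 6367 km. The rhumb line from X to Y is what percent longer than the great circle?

Great circle: σ = 2.1217 rad → d_gc = Rσ = 13508.7 km
Rhumb: Δφ = -0.8689, Δλ = +2.1668, Δψ = -0.9381, q = Δφ/Δψ = 0.9263 → d_rh = R√(Δφ²+q²Δλ²) = 13925.0 km
Excess = (13925.0 − 13508.7) / 13508.7 = 416.3 / 13508.7 = 3.08% ≈ 3.1%

3.1%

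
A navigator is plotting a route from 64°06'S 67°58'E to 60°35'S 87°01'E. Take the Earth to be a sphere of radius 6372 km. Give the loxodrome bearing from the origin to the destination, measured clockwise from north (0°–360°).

Δψ = ln[tan(π/4+φ₂/2)/tan(π/4+φ₁/2)] = +0.1324
Δλ = +0.3325 rad (taken the short way round)
course = atan2(Δλ, Δψ) = 68.29°

68.3°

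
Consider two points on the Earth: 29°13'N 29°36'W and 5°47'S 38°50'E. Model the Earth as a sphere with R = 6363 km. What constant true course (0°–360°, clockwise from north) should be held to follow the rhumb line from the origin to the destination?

Δψ = ln[tan(π/4+φ₂/2)/tan(π/4+φ₁/2)] = -0.6347
Δλ = +1.1944 rad (taken the short way round)
course = atan2(Δλ, Δψ) = 117.99°

118.0°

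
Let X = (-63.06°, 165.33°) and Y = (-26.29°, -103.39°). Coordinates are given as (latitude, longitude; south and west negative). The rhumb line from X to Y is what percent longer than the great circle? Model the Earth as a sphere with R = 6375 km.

Great circle: σ = 1.1747 rad → d_gc = Rσ = 7489.0 km
Rhumb: Δφ = +0.6418, Δλ = +1.5931, Δψ = +0.9532, q = Δφ/Δψ = 0.6732 → d_rh = R√(Δφ²+q²Δλ²) = 7968.0 km
Excess = (7968.0 − 7489.0) / 7489.0 = 479.0 / 7489.0 = 6.40% ≈ 6.4%

6.4%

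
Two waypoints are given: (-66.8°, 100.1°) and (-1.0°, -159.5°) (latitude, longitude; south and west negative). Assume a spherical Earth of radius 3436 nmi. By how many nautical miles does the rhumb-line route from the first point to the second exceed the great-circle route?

335 nmi

Great circle: cos σ = sin φ₁ sin φ₂ + cos φ₁ cos φ₂ cos Δλ,  σ = 1.6259 rad → d_gc = 5586.5 nmi
Rhumb line: Δψ = +1.5660, q = Δφ/Δψ = 0.7334, d_rh = R√(Δφ²+q²Δλ²) = 5921.8 nmi
Excess = 5921.8 − 5586.5 = 335.3 ≈ 335 nmi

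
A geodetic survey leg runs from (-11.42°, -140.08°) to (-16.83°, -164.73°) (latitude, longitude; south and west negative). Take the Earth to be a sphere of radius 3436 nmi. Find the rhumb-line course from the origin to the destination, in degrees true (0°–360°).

257.2°

Meridional parts: M(φ₁)=-0.2006, M(φ₂)=-0.2981 → ΔM = -0.0974;  Δλ = -0.4302 rad
tan C = Δλ / ΔM = +4.4168 → C = 257.24°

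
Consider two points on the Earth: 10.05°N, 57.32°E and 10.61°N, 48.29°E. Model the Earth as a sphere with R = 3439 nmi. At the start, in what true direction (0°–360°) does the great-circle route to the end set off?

274.4°

N = sin Δλ·cos φ₂ = -0.1543;  D = cos φ₁ sin φ₂ − sin φ₁ cos φ₂ cos Δλ = +0.0119
initial course = atan2(N, D) = 274.41°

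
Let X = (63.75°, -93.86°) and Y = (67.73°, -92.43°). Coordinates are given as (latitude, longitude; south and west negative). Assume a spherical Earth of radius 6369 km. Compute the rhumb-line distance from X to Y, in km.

Rhumb course C = atan2(Δλ, Δψ) with Δψ = ln[tan(π/4+φ₂/2)/tan(π/4+φ₁/2)] = +0.1694, Δλ = +0.0250 → C = 8.38°
d = R·|Δφ| / |cos C| = 6369·0.06946 / 0.98932 = 447 km

447 km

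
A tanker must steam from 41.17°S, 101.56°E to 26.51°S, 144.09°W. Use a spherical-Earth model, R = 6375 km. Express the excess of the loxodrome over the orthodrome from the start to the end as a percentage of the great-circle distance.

7.3%

Great circle: σ = 1.5547 rad → d_gc = Rσ = 9911.2 km
Rhumb: Δφ = +0.2559, Δλ = +1.9958, Δψ = +0.3097, q = Δφ/Δψ = 0.8263 → d_rh = R√(Δφ²+q²Δλ²) = 10638.6 km
Excess = (10638.6 − 9911.2) / 9911.2 = 727.4 / 9911.2 = 7.34% ≈ 7.3%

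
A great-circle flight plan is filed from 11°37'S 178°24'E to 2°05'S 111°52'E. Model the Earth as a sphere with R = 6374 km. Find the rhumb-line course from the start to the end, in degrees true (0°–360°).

278.2°

Δψ = ln[tan(π/4+φ₂/2)/tan(π/4+φ₁/2)] = +0.1678
Δλ = -1.1612 rad (taken the short way round)
course = atan2(Δλ, Δψ) = 278.22°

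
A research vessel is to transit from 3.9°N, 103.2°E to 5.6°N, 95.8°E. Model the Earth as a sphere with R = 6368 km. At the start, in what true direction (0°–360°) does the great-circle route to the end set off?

283.3°

θ = atan2( sin Δλ·cos φ₂ ,  cos φ₁ sin φ₂ − sin φ₁ cos φ₂ cos Δλ )
  = atan2(-0.1282, +0.0302) = 283.27°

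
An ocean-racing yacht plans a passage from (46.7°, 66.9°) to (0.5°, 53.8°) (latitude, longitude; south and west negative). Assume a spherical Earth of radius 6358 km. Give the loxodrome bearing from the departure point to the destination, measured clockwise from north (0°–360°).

Δψ = ln[tan(π/4+φ₂/2)/tan(π/4+φ₁/2)] = -0.9152
Δλ = -0.2286 rad (taken the short way round)
course = atan2(Δλ, Δψ) = 194.03°

194.0°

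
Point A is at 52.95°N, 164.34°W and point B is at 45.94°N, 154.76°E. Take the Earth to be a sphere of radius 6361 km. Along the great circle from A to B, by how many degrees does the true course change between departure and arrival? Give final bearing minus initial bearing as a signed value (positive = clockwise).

-31.7°

At departure: θ₁ = atan2(sin Δλ cos φ₂, cos φ₁ sin φ₂ − sin φ₁ cos φ₂ cos Δλ) = 271.69°
At arrival: θ₂ = atan2(sin Δλ cos φ₁, −cos φ₂ sin φ₁ + sin φ₂ cos φ₁ cos Δλ) = 240.00°
Δθ = θ₂ − θ₁ = -31.7°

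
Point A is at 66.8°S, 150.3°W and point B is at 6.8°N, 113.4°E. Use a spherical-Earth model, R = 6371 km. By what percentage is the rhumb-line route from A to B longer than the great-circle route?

Great circle: σ = 1.7231 rad → d_gc = Rσ = 10978.1 km
Rhumb: Δφ = +1.2846, Δλ = -1.6808, Δψ = +1.7024, q = Δφ/Δψ = 0.7546 → d_rh = R√(Δφ²+q²Δλ²) = 11500.5 km
Excess = (11500.5 − 10978.1) / 10978.1 = 522.4 / 10978.1 = 4.76% ≈ 4.8%

4.8%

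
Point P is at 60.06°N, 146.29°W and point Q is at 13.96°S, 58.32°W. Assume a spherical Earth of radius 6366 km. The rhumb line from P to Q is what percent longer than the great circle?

Great circle: σ = 1.7639 rad → d_gc = Rσ = 11228.9 km
Rhumb: Δφ = -1.2919, Δλ = +1.5354, Δψ = -1.5651, q = Δφ/Δψ = 0.8254 → d_rh = R√(Δφ²+q²Δλ²) = 11520.6 km
Excess = (11520.6 − 11228.9) / 11228.9 = 291.7 / 11228.9 = 2.60% ≈ 2.6%

2.6%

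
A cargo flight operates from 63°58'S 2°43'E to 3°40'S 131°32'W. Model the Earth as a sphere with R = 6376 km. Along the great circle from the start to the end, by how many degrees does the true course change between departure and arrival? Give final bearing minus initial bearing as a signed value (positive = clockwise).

Initial bearing θ₁ = atan2(sin Δλ cos φ₂, cos φ₁ sin φ₂ − sin φ₁ cos φ₂ cos Δλ) = 227.55°
Final bearing θ₂ = (initial bearing from the destination back to the start) + 180° = 341.06°
Δθ = θ₂ − θ₁ = +113.5°

+113.5°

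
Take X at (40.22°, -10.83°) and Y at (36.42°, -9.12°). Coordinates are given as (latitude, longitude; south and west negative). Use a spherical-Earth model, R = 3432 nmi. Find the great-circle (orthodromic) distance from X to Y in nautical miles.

241 nmi

Haversine: a = sin²(Δφ/2)+cos φ₁ cos φ₂ sin²(Δλ/2) = 0.00124;  σ = 2·atan2(√a,√(1−a))
σ = 4.030° → d = Rσ = 3432·0.07033 = 241 nmi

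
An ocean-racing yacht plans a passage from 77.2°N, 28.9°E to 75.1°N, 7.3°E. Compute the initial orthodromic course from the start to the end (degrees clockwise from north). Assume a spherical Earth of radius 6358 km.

258.6°

θ = atan2( sin Δλ·cos φ₂ ,  cos φ₁ sin φ₂ − sin φ₁ cos φ₂ cos Δλ )
  = atan2(-0.0947, -0.0190) = 258.63°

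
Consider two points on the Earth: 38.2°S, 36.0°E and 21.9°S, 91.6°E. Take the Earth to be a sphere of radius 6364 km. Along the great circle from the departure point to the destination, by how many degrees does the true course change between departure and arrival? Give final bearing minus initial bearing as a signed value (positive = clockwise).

-29.9°

At departure: θ₁ = atan2(sin Δλ cos φ₂, cos φ₁ sin φ₂ − sin φ₁ cos φ₂ cos Δλ) = 87.68°
At arrival: θ₂ = atan2(sin Δλ cos φ₁, −cos φ₂ sin φ₁ + sin φ₂ cos φ₁ cos Δλ) = 57.81°
Δθ = θ₂ − θ₁ = -29.9°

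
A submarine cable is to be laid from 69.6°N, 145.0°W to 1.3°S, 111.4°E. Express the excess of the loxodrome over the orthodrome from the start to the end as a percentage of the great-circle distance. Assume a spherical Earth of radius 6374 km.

Great circle: σ = 1.6742 rad → d_gc = Rσ = 10671.3 km
Rhumb: Δφ = -1.2374, Δλ = -1.8082, Δψ = -1.7379, q = Δφ/Δψ = 0.7120 → d_rh = R√(Δφ²+q²Δλ²) = 11382.3 km
Excess = (11382.3 − 10671.3) / 10671.3 = 711.0 / 10671.3 = 6.66% ≈ 6.7%

6.7%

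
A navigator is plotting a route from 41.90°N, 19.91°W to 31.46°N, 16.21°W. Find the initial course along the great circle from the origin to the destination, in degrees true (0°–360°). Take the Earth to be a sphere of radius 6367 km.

N = sin Δλ·cos φ₂ = +0.0550;  D = cos φ₁ sin φ₂ − sin φ₁ cos φ₂ cos Δλ = -0.1800
initial course = atan2(N, D) = 163.00°

163.0°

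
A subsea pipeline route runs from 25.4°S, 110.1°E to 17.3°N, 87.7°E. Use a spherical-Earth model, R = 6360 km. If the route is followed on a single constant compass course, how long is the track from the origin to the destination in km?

Δψ = ln[tan(π/4+φ₂/2)/tan(π/4+φ₁/2)] = +0.7652;  Δφ = +0.7453 rad,  Δλ = -0.3910 rad
q = Δφ/Δψ = 0.9739
d = R·√(Δφ² + q²Δλ²) = 6360·0.83688 = 5323 km

5323 km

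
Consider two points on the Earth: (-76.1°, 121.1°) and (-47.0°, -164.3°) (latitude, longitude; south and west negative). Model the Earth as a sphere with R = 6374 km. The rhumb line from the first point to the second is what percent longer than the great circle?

5.8%

Great circle: σ = 0.7175 rad → d_gc = Rσ = 4573.4 km
Rhumb: Δφ = +0.5079, Δλ = +1.3020, Δψ = +1.1729, q = Δφ/Δψ = 0.4330 → d_rh = R√(Δφ²+q²Δλ²) = 4836.7 km
Excess = (4836.7 − 4573.4) / 4573.4 = 263.3 / 4573.4 = 5.76% ≈ 5.8%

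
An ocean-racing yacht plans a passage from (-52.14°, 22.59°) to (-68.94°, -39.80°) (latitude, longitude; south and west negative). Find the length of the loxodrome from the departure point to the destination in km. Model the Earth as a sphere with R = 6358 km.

Rhumb course C = atan2(Δλ, Δψ) with Δψ = ln[tan(π/4+φ₂/2)/tan(π/4+φ₁/2)] = -0.6125, Δλ = -1.0889 → C = 240.64°
d = R·|Δφ| / |cos C| = 6358·0.29322 / 0.49026 = 3803 km

3803 km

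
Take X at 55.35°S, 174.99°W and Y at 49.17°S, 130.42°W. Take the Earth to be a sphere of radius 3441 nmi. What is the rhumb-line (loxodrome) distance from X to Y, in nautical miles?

Δψ = ln[tan(π/4+φ₂/2)/tan(π/4+φ₁/2)] = +0.1766;  Δφ = +0.1079 rad,  Δλ = +0.7779 rad
q = Δφ/Δψ = 0.6108
d = R·√(Δφ² + q²Δλ²) = 3441·0.48722 = 1677 nmi

1677 nmi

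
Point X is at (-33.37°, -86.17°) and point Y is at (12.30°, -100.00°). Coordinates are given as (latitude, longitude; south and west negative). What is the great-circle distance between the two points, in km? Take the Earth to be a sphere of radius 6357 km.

5274 km

Haversine: a = sin²(Δφ/2)+cos φ₁ cos φ₂ sin²(Δλ/2) = 0.16243;  σ = 2·atan2(√a,√(1−a))
σ = 47.535° → d = Rσ = 6357·0.82965 = 5274 km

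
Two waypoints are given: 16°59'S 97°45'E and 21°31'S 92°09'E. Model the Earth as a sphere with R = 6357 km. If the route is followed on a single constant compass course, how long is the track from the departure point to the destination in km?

Δψ = ln[tan(π/4+φ₂/2)/tan(π/4+φ₁/2)] = -0.0838;  Δφ = -0.0791 rad,  Δλ = -0.0977 rad
q = Δφ/Δψ = 0.9438
d = R·√(Δφ² + q²Δλ²) = 6357·0.12153 = 773 km

773 km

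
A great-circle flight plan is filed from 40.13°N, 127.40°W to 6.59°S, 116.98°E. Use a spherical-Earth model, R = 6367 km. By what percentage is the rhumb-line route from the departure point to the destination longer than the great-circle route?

2.7%

Great circle: σ = 1.9849 rad → d_gc = Rσ = 12638.0 km
Rhumb: Δφ = -0.8154, Δλ = -2.0179, Δψ = -0.8811, q = Δφ/Δψ = 0.9254 → d_rh = R√(Δφ²+q²Δλ²) = 12974.0 km
Excess = (12974.0 − 12638.0) / 12638.0 = 336.0 / 12638.0 = 2.66% ≈ 2.7%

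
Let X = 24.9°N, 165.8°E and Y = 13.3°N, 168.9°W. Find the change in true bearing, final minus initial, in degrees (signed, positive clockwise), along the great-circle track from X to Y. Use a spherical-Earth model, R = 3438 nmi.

At departure: θ₁ = atan2(sin Δλ cos φ₂, cos φ₁ sin φ₂ − sin φ₁ cos φ₂ cos Δλ) = 111.26°
At arrival: θ₂ = atan2(sin Δλ cos φ₁, −cos φ₂ sin φ₁ + sin φ₂ cos φ₁ cos Δλ) = 119.70°
Δθ = θ₂ − θ₁ = +8.4°

+8.4°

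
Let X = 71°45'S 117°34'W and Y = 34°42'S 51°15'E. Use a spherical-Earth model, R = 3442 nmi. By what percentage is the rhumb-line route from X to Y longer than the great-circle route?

35.8%

Great circle: σ = 1.2786 rad → d_gc = Rσ = 4400.9 nmi
Rhumb: Δφ = +0.6466, Δλ = +2.9464, Δψ = +1.1822, q = Δφ/Δψ = 0.5470 → d_rh = R√(Δφ²+q²Δλ²) = 5976.9 nmi
Excess = (5976.9 − 4400.9) / 4400.9 = 1576.0 / 4400.9 = 35.81% ≈ 35.8%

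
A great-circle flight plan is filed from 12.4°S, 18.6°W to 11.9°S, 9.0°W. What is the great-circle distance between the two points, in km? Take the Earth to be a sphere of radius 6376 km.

1046 km

Haversine: a = sin²(Δφ/2)+cos φ₁ cos φ₂ sin²(Δλ/2) = 0.00671;  σ = 2·atan2(√a,√(1−a))
σ = 9.398° → d = Rσ = 6376·0.16402 = 1046 km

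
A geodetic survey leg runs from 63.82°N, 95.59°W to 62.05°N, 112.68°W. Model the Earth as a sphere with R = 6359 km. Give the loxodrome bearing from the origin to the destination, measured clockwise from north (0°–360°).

Δψ = ln[tan(π/4+φ₂/2)/tan(π/4+φ₁/2)] = -0.0679
Δλ = -0.2983 rad (taken the short way round)
course = atan2(Δλ, Δψ) = 257.17°

257.2°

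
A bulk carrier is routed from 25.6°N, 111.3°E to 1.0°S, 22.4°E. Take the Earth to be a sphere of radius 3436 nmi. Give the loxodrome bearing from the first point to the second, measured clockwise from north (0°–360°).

Δψ = ln[tan(π/4+φ₂/2)/tan(π/4+φ₁/2)] = -0.4799
Δλ = -1.5516 rad (taken the short way round)
course = atan2(Δλ, Δψ) = 252.81°

252.8°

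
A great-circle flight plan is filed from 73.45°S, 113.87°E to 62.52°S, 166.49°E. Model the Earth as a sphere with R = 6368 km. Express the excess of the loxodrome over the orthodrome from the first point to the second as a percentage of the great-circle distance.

3.1%

Great circle: σ = 0.3758 rad → d_gc = Rσ = 2393.1 km
Rhumb: Δφ = +0.1908, Δλ = +0.9184, Δψ = +0.5195, q = Δφ/Δψ = 0.3672 → d_rh = R√(Δφ²+q²Δλ²) = 2467.3 km
Excess = (2467.3 − 2393.1) / 2393.1 = 74.2 / 2393.1 = 3.10% ≈ 3.1%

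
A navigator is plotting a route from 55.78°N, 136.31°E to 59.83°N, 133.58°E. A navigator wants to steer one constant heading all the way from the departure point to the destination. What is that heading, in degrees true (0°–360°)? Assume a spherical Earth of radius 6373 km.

340.3°

Meridional parts: M(φ₁)=+1.1782, M(φ₂)=+1.3110 → ΔM = +0.1328;  Δλ = -0.0476 rad
tan C = Δλ / ΔM = -0.3587 → C = 340.27°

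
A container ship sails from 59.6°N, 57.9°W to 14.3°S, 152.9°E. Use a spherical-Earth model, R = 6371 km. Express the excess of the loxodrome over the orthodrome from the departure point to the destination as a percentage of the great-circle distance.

11.4%

Great circle: σ = 2.2578 rad → d_gc = Rσ = 14384.5 km
Rhumb: Δφ = -1.2898, Δλ = -2.6040, Δψ = -1.5553, q = Δφ/Δψ = 0.8293 → d_rh = R√(Δφ²+q²Δλ²) = 16025.4 km
Excess = (16025.4 − 14384.5) / 14384.5 = 1640.9 / 14384.5 = 11.41% ≈ 11.4%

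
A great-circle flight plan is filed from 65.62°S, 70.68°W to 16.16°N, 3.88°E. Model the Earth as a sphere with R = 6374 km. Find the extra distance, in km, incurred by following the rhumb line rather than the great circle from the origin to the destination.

Great circle: cos σ = sin φ₁ sin φ₂ + cos φ₁ cos φ₂ cos Δλ,  σ = 1.7193 rad → d_gc = 10958.8 km
Rhumb line: Δψ = +1.8182, q = Δφ/Δψ = 0.7850, d_rh = R√(Δφ²+q²Δλ²) = 11187.9 km
Excess = 11187.9 − 10958.8 = 229.1 ≈ 229 km

229 km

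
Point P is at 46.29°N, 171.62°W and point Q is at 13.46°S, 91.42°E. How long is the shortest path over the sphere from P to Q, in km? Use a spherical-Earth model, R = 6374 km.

11621 km

Haversine: a = sin²(Δφ/2)+cos φ₁ cos φ₂ sin²(Δλ/2) = 0.62484;  σ = 2·atan2(√a,√(1−a))
σ = 104.459° → d = Rσ = 6374·1.82315 = 11621 km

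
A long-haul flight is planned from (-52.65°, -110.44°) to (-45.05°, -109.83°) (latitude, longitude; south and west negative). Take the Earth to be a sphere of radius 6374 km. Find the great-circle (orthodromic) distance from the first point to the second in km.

Haversine: a = sin²(Δφ/2)+cos φ₁ cos φ₂ sin²(Δλ/2) = 0.00440;  σ = 2·atan2(√a,√(1−a))
σ = 7.611° → d = Rσ = 6374·0.13283 = 847 km

847 km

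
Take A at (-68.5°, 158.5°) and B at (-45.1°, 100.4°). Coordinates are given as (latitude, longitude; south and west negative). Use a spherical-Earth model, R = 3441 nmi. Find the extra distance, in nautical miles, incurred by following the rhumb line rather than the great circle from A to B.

Great circle: cos σ = sin φ₁ sin φ₂ + cos φ₁ cos φ₂ cos Δλ,  σ = 0.6505 rad → d_gc = 2238.5 nmi
Rhumb line: Δψ = +0.7776, q = Δφ/Δψ = 0.5252, d_rh = R√(Δφ²+q²Δλ²) = 2309.3 nmi
Excess = 2309.3 − 2238.5 = 70.8 ≈ 71 nmi

71 nmi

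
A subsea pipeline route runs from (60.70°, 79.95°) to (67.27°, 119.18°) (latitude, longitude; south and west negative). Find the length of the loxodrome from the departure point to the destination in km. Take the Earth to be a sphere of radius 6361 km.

2036 km

Δψ = ln[tan(π/4+φ₂/2)/tan(π/4+φ₁/2)] = +0.2628;  Δφ = +0.1147 rad,  Δλ = +0.6847 rad
q = Δφ/Δψ = 0.4363
d = R·√(Δφ² + q²Δλ²) = 6361·0.32001 = 2036 km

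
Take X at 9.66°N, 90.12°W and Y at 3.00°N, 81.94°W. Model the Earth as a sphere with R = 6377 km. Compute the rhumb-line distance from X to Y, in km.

1169 km

Δψ = ln[tan(π/4+φ₂/2)/tan(π/4+φ₁/2)] = -0.1170;  Δφ = -0.1162 rad,  Δλ = +0.1428 rad
q = Δφ/Δψ = 0.9933
d = R·√(Δφ² + q²Δλ²) = 6377·0.18337 = 1169 km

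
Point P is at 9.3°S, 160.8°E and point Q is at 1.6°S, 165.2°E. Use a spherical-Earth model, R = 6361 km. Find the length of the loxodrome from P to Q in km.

Rhumb course C = atan2(Δλ, Δψ) with Δψ = ln[tan(π/4+φ₂/2)/tan(π/4+φ₁/2)] = +0.1351, Δλ = +0.0768 → C = 29.61°
d = R·|Δφ| / |cos C| = 6361·0.13439 / 0.86937 = 983 km

983 km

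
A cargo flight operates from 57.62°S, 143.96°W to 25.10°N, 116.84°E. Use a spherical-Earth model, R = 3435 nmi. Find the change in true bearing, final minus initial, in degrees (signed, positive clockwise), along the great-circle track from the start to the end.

+47.3°

Initial bearing θ₁ = atan2(sin Δλ cos φ₂, cos φ₁ sin φ₂ − sin φ₁ cos φ₂ cos Δλ) = 276.69°
Final bearing θ₂ = (initial bearing from the destination back to the start) + 180° = 324.03°
Δθ = θ₂ − θ₁ = +47.3°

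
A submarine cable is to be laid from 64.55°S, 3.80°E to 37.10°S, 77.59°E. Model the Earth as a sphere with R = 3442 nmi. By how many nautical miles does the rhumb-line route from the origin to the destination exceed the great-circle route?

Great circle: cos σ = sin φ₁ sin φ₂ + cos φ₁ cos φ₂ cos Δλ,  σ = 0.8758 rad → d_gc = 3014.6 nmi
Rhumb line: Δψ = +0.7898, q = Δφ/Δψ = 0.6066, d_rh = R√(Δφ²+q²Δλ²) = 3154.2 nmi
Excess = 3154.2 − 3014.6 = 139.6 ≈ 140 nmi

140 nmi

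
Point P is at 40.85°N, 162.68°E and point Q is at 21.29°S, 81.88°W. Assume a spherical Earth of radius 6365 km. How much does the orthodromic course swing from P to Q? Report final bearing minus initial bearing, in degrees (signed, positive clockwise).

+34.9°

Initial bearing θ₁ = atan2(sin Δλ cos φ₂, cos φ₁ sin φ₂ − sin φ₁ cos φ₂ cos Δλ) = 90.88°
Final bearing θ₂ = (initial bearing from the destination back to the start) + 180° = 125.73°
Δθ = θ₂ − θ₁ = +34.9°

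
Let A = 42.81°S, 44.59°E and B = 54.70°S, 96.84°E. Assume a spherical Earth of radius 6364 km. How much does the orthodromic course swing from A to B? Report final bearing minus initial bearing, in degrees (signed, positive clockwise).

-40.7°

At departure: θ₁ = atan2(sin Δλ cos φ₂, cos φ₁ sin φ₂ − sin φ₁ cos φ₂ cos Δλ) = 128.10°
At arrival: θ₂ = atan2(sin Δλ cos φ₁, −cos φ₂ sin φ₁ + sin φ₂ cos φ₁ cos Δλ) = 87.42°
Δθ = θ₂ − θ₁ = -40.7°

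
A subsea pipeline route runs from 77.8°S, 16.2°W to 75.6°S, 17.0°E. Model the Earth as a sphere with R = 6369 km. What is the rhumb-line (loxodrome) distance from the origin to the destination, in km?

Δψ = ln[tan(π/4+φ₂/2)/tan(π/4+φ₁/2)] = +0.1673;  Δφ = +0.0384 rad,  Δλ = +0.5794 rad
q = Δφ/Δψ = 0.2295
d = R·√(Δφ² + q²Δλ²) = 6369·0.13843 = 882 km

882 km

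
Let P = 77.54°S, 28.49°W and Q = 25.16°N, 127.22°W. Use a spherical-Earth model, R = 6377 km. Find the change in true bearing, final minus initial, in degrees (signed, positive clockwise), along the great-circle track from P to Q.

+78.9°

Initial bearing θ₁ = atan2(sin Δλ cos φ₂, cos φ₁ sin φ₂ − sin φ₁ cos φ₂ cos Δλ) = 267.29°
Final bearing θ₂ = (initial bearing from the destination back to the start) + 180° = 346.23°
Δθ = θ₂ − θ₁ = +78.9°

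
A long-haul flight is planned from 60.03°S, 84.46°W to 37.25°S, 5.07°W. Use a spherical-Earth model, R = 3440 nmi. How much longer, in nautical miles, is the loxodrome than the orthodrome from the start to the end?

164 nmi

Great circle: cos σ = sin φ₁ sin φ₂ + cos φ₁ cos φ₂ cos Δλ,  σ = 0.9303 rad → d_gc = 3200.3 nmi
Rhumb line: Δψ = +0.6165, q = Δφ/Δψ = 0.6449, d_rh = R√(Δφ²+q²Δλ²) = 3364.3 nmi
Excess = 3364.3 − 3200.3 = 164.0 ≈ 164 nmi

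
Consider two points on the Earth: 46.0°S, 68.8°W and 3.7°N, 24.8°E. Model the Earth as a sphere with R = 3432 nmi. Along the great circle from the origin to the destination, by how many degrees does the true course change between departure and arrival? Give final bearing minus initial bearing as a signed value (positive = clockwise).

Initial bearing θ₁ = atan2(sin Δλ cos φ₂, cos φ₁ sin φ₂ − sin φ₁ cos φ₂ cos Δλ) = 90.01°
Final bearing θ₂ = (initial bearing from the destination back to the start) + 180° = 44.12°
Δθ = θ₂ − θ₁ = -45.9°

-45.9°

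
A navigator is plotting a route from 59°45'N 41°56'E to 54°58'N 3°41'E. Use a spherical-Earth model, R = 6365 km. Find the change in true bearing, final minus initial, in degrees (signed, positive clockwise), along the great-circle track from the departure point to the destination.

-32.6°

At departure: θ₁ = atan2(sin Δλ cos φ₂, cos φ₁ sin φ₂ − sin φ₁ cos φ₂ cos Δλ) = 273.71°
At arrival: θ₂ = atan2(sin Δλ cos φ₁, −cos φ₂ sin φ₁ + sin φ₂ cos φ₁ cos Δλ) = 241.13°
Δθ = θ₂ − θ₁ = -32.6°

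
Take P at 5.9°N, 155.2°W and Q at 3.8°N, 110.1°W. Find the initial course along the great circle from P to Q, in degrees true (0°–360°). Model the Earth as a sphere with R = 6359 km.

θ = atan2( sin Δλ·cos φ₂ ,  cos φ₁ sin φ₂ − sin φ₁ cos φ₂ cos Δλ )
  = atan2(+0.7068, -0.0065) = 90.52°

90.5°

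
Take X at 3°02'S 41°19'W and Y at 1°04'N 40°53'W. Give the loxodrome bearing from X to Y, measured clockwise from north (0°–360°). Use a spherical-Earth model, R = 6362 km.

6.0°

Meridional parts: M(φ₁)=-0.0530, M(φ₂)=+0.0186 → ΔM = +0.0716;  Δλ = +0.0076 rad
tan C = Δλ / ΔM = +0.1057 → C = 6.03°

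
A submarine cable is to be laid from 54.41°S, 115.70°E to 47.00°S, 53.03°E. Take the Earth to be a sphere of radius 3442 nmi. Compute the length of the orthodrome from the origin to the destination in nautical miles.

Haversine: a = sin²(Δφ/2)+cos φ₁ cos φ₂ sin²(Δλ/2) = 0.11152;  σ = 2·atan2(√a,√(1−a))
σ = 39.016° → d = Rσ = 3442·0.68096 = 2344 nmi

2344 nmi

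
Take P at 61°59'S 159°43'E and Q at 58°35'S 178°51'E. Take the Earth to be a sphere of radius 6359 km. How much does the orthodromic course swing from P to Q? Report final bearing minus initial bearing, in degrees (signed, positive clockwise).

At departure: θ₁ = atan2(sin Δλ cos φ₂, cos φ₁ sin φ₂ − sin φ₁ cos φ₂ cos Δλ) = 78.78°
At arrival: θ₂ = atan2(sin Δλ cos φ₁, −cos φ₂ sin φ₁ + sin φ₂ cos φ₁ cos Δλ) = 62.12°
Δθ = θ₂ − θ₁ = -16.7°

-16.7°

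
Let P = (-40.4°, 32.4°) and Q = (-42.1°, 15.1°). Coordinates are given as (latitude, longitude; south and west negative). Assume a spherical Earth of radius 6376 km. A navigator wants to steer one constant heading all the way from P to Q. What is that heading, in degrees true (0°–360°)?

262.6°

Meridional parts: M(φ₁)=-0.7720, M(φ₂)=-0.8115 → ΔM = -0.0395;  Δλ = -0.3019 rad
tan C = Δλ / ΔM = +7.6504 → C = 262.55°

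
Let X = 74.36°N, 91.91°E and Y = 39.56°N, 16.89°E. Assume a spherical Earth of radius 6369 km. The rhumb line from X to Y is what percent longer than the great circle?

Great circle: σ = 0.8406 rad → d_gc = Rσ = 5353.7 km
Rhumb: Δφ = -0.6074, Δλ = -1.3093, Δψ = -1.2324, q = Δφ/Δψ = 0.4928 → d_rh = R√(Δφ²+q²Δλ²) = 5644.1 km
Excess = (5644.1 − 5353.7) / 5353.7 = 290.4 / 5353.7 = 5.42% ≈ 5.4%

5.4%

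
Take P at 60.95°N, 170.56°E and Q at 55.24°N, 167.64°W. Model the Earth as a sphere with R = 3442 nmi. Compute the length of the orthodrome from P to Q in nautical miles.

Haversine: a = sin²(Δφ/2)+cos φ₁ cos φ₂ sin²(Δλ/2) = 0.01238;  σ = 2·atan2(√a,√(1−a))
σ = 12.777° → d = Rσ = 3442·0.22299 = 768 nmi

768 nmi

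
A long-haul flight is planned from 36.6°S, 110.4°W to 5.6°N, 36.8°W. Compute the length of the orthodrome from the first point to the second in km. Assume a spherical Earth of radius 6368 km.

8932 km

cos σ = sin φ₁ sin φ₂ + cos φ₁ cos φ₂ cos Δλ
      = sin(-36.60°)sin(5.60°) + cos(-36.60°)cos(5.60°)cos(73.60°) = 0.1674
σ = 80.363° → d = Rσ = 6368·1.40260 = 8932 km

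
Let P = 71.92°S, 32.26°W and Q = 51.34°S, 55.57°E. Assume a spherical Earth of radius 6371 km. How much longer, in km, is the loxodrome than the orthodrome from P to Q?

384 km

Great circle: cos σ = sin φ₁ sin φ₂ + cos φ₁ cos φ₂ cos Δλ,  σ = 0.7233 rad → d_gc = 4607.9 km
Rhumb line: Δψ = +0.7906, q = Δφ/Δψ = 0.4543, d_rh = R√(Δφ²+q²Δλ²) = 4992.2 km
Excess = 4992.2 − 4607.9 = 384.3 ≈ 384 km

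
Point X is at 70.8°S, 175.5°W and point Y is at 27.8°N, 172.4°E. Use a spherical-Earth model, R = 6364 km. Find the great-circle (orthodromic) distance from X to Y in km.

cos σ = sin φ₁ sin φ₂ + cos φ₁ cos φ₂ cos Δλ
      = sin(-70.80°)sin(27.80°) + cos(-70.80°)cos(27.80°)cos(-12.10°) = -0.1560
σ = 98.975° → d = Rσ = 6364·1.72743 = 10993 km

10993 km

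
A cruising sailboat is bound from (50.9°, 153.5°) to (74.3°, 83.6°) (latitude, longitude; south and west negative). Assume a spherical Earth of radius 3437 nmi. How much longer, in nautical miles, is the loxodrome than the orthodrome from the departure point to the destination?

112 nmi

Great circle: cos σ = sin φ₁ sin φ₂ + cos φ₁ cos φ₂ cos Δλ,  σ = 0.6339 rad → d_gc = 2178.6 nmi
Rhumb line: Δψ = +0.9461, q = Δφ/Δψ = 0.4317, d_rh = R√(Δφ²+q²Δλ²) = 2290.6 nmi
Excess = 2290.6 − 2178.6 = 112.0 ≈ 112 nmi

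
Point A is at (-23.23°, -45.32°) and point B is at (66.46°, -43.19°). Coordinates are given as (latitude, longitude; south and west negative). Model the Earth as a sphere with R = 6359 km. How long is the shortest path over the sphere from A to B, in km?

Haversine: a = sin²(Δφ/2)+cos φ₁ cos φ₂ sin²(Δλ/2) = 0.49742;  σ = 2·atan2(√a,√(1−a))
σ = 89.705° → d = Rσ = 6359·1.56564 = 9956 km

9956 km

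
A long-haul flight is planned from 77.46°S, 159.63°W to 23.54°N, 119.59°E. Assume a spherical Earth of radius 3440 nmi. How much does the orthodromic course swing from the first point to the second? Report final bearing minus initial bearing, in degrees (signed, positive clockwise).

+62.5°

Initial bearing θ₁ = atan2(sin Δλ cos φ₂, cos φ₁ sin φ₂ − sin φ₁ cos φ₂ cos Δλ) = 284.27°
Final bearing θ₂ = (initial bearing from the destination back to the start) + 180° = 346.73°
Δθ = θ₂ − θ₁ = +62.5°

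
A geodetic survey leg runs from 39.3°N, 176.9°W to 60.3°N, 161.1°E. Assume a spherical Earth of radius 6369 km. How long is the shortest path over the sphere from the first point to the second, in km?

cos σ = sin φ₁ sin φ₂ + cos φ₁ cos φ₂ cos Δλ
      = sin(39.30°)sin(60.30°) + cos(39.30°)cos(60.30°)cos(-22.00°) = 0.9057
σ = 25.087° → d = Rσ = 6369·0.43786 = 2789 km

2789 km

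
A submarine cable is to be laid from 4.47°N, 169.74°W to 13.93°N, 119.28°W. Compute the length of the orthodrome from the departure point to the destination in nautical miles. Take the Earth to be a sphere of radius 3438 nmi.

Haversine: a = sin²(Δφ/2)+cos φ₁ cos φ₂ sin²(Δλ/2) = 0.18261;  σ = 2·atan2(√a,√(1−a))
σ = 50.597° → d = Rσ = 3438·0.88308 = 3036 nmi

3036 nmi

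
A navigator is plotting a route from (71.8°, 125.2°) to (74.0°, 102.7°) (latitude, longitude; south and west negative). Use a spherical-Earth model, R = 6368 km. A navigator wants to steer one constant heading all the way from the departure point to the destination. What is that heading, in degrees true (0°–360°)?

288.4°

Δψ = ln[tan(π/4+φ₂/2)/tan(π/4+φ₁/2)] = +0.1308
Δλ = -0.3927 rad (taken the short way round)
course = atan2(Δλ, Δψ) = 288.42°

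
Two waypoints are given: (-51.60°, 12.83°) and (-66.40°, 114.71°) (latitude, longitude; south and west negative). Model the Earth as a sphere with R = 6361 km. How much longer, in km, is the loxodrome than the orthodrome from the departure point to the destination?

602 km

Great circle: cos σ = sin φ₁ sin φ₂ + cos φ₁ cos φ₂ cos Δλ,  σ = 0.8407 rad → d_gc = 5347.6 km
Rhumb line: Δψ = -0.5110, q = Δφ/Δψ = 0.5055, d_rh = R√(Δφ²+q²Δλ²) = 5949.2 km
Excess = 5949.2 − 5347.6 = 601.6 ≈ 602 km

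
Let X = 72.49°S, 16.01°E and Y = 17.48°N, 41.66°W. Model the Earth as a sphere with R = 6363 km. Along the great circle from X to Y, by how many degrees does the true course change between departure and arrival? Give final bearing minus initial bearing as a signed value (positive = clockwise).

+39.5°

At departure: θ₁ = atan2(sin Δλ cos φ₂, cos φ₁ sin φ₂ − sin φ₁ cos φ₂ cos Δλ) = 305.59°
At arrival: θ₂ = atan2(sin Δλ cos φ₁, −cos φ₂ sin φ₁ + sin φ₂ cos φ₁ cos Δλ) = 345.14°
Δθ = θ₂ − θ₁ = +39.5°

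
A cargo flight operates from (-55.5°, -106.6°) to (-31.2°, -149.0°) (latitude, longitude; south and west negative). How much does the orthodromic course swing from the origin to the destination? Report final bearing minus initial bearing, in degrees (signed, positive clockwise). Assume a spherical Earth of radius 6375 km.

At departure: θ₁ = atan2(sin Δλ cos φ₂, cos φ₁ sin φ₂ − sin φ₁ cos φ₂ cos Δλ) = 291.50°
At arrival: θ₂ = atan2(sin Δλ cos φ₁, −cos φ₂ sin φ₁ + sin φ₂ cos φ₁ cos Δλ) = 321.97°
Δθ = θ₂ − θ₁ = +30.5°

+30.5°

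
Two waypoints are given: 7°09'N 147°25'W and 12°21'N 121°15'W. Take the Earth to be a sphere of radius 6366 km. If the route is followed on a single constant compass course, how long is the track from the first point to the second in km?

2922 km

Rhumb course C = atan2(Δλ, Δψ) with Δψ = ln[tan(π/4+φ₂/2)/tan(π/4+φ₁/2)] = +0.0921, Δλ = +0.4567 → C = 78.60°
d = R·|Δφ| / |cos C| = 6366·0.09076 / 0.19773 = 2922 km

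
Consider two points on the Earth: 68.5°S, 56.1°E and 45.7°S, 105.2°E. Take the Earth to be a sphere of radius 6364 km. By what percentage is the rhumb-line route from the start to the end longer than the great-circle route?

2.2%

Great circle: σ = 0.5854 rad → d_gc = Rσ = 3725.5 km
Rhumb: Δφ = +0.3979, Δλ = +0.8570, Δψ = +0.7627, q = Δφ/Δψ = 0.5217 → d_rh = R√(Δφ²+q²Δλ²) = 3809.1 km
Excess = (3809.1 − 3725.5) / 3725.5 = 83.6 / 3725.5 = 2.24% ≈ 2.2%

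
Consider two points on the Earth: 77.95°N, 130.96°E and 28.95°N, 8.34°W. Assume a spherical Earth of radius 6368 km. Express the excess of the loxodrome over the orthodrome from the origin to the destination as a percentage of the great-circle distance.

20.4%

Great circle: σ = 1.2293 rad → d_gc = Rσ = 7828.3 km
Rhumb: Δφ = -0.8552, Δλ = -2.4312, Δψ = -1.7204, q = Δφ/Δψ = 0.4971 → d_rh = R√(Δφ²+q²Δλ²) = 9428.3 km
Excess = (9428.3 − 7828.3) / 7828.3 = 1600.0 / 7828.3 = 20.44% ≈ 20.4%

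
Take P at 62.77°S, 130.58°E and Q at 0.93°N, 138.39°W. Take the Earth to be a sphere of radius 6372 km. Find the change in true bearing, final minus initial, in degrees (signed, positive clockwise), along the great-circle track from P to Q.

-63.3°

At departure: θ₁ = atan2(sin Δλ cos φ₂, cos φ₁ sin φ₂ − sin φ₁ cos φ₂ cos Δλ) = 90.49°
At arrival: θ₂ = atan2(sin Δλ cos φ₁, −cos φ₂ sin φ₁ + sin φ₂ cos φ₁ cos Δλ) = 27.23°
Δθ = θ₂ − θ₁ = -63.3°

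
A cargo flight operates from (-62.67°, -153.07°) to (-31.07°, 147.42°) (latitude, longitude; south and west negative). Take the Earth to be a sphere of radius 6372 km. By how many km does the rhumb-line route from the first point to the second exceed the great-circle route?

143 km

Great circle: cos σ = sin φ₁ sin φ₂ + cos φ₁ cos φ₂ cos Δλ,  σ = 0.8526 rad → d_gc = 5432.9 km
Rhumb line: Δψ = +0.8432, q = Δφ/Δψ = 0.6541, d_rh = R√(Δφ²+q²Δλ²) = 5575.9 km
Excess = 5575.9 − 5432.9 = 143.0 ≈ 143 km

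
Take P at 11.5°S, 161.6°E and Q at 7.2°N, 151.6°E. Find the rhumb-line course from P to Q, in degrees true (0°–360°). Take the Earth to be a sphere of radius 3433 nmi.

332.0°

Meridional parts: M(φ₁)=-0.2021, M(φ₂)=+0.1260 → ΔM = +0.3281;  Δλ = -0.1745 rad
tan C = Δλ / ΔM = -0.5320 → C = 331.99°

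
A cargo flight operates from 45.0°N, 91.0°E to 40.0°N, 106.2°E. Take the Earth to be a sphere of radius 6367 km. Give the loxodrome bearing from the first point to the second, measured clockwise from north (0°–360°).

114.1°

Δψ = ln[tan(π/4+φ₂/2)/tan(π/4+φ₁/2)] = -0.1185
Δλ = +0.2653 rad (taken the short way round)
course = atan2(Δλ, Δψ) = 114.06°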